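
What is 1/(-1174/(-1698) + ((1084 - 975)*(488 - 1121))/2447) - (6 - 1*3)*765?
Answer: -131143114383/57142064 ≈ -2295.0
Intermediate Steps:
1/(-1174/(-1698) + ((1084 - 975)*(488 - 1121))/2447) - (6 - 1*3)*765 = 1/(-1174*(-1/1698) + (109*(-633))*(1/2447)) - (6 - 3)*765 = 1/(587/849 - 68997*1/2447) - 3*765 = 1/(587/849 - 68997/2447) - 1*2295 = 1/(-57142064/2077503) - 2295 = -2077503/57142064 - 2295 = -131143114383/57142064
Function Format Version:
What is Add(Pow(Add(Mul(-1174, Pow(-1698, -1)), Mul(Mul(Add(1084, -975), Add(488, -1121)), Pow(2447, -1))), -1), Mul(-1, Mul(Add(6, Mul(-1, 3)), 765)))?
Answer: Rational(-131143114383, 57142064) ≈ -2295.0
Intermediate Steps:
Add(Pow(Add(Mul(-1174, Pow(-1698, -1)), Mul(Mul(Add(1084, -975), Add(488, -1121)), Pow(2447, -1))), -1), Mul(-1, Mul(Add(6, Mul(-1, 3)), 765))) = Add(Pow(Add(Mul(-1174, Rational(-1, 1698)), Mul(Mul(109, -633), Rational(1, 2447))), -1), Mul(-1, Mul(Add(6, -3), 765))) = Add(Pow(Add(Rational(587, 849), Mul(-68997, Rational(1, 2447))), -1), Mul(-1, Mul(3, 765))) = Add(Pow(Add(Rational(587, 849), Rational(-68997, 2447)), -1), Mul(-1, 2295)) = Add(Pow(Rational(-57142064, 2077503), -1), -2295) = Add(Rational(-2077503, 57142064), -2295) = Rational(-131143114383, 57142064)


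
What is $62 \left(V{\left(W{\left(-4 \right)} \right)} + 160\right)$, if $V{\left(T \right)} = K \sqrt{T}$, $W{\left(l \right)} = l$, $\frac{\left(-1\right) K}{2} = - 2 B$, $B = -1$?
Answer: $9920 - 496 i \approx 9920.0 - 496.0 i$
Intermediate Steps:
$K = -4$ ($K = - 2 \left(\left(-2\right) \left(-1\right)\right) = \left(-2\right) 2 = -4$)
$V{\left(T \right)} = - 4 \sqrt{T}$
$62 \left(V{\left(W{\left(-4 \right)} \right)} + 160\right) = 62 \left(- 4 \sqrt{-4} + 160\right) = 62 \left(- 4 \cdot 2 i + 160\right) = 62 \left(- 8 i + 160\right) = 62 \left(160 - 8 i\right) = 9920 - 496 i$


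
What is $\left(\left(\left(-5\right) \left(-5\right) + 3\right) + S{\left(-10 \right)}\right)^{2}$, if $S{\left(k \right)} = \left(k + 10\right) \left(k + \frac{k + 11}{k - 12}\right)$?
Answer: $784$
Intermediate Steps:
$S{\left(k \right)} = \left(10 + k\right) \left(k + \frac{11 + k}{-12 + k}\right)$
$\left(\left(\left(-5\right) \left(-5\right) + 3\right) + S{\left(-10 \right)}\right)^{2} = \left(\left(\left(-5\right) \left(-5\right) + 3\right) + \frac{110 + \left(-10\right)^{3} - \left(-10\right)^{2} - -990}{-12 - 10}\right)^{2} = \left(\left(25 + 3\right) + \frac{110 - 1000 - 100 + 990}{-22}\right)^{2} = \left(28 - \frac{110 - 1000 - 100 + 990}{22}\right)^{2} = \left(28 - 0\right)^{2} = \left(28 + 0\right)^{2} = 28^{2} = 784$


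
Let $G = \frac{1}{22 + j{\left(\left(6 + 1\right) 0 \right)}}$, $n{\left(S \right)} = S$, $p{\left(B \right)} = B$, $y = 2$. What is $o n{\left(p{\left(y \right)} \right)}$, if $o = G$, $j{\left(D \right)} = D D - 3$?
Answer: $\frac{2}{19} \approx 0.10526$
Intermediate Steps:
$j{\left(D \right)} = -3 + D^{2}$ ($j{\left(D \right)} = D^{2} - 3 = -3 + D^{2}$)
$G = \frac{1}{19}$ ($G = \frac{1}{22 - \left(3 - \left(\left(6 + 1\right) 0\right)^{2}\right)} = \frac{1}{22 - \left(3 - \left(7 \cdot 0\right)^{2}\right)} = \frac{1}{22 - \left(3 - 0^{2}\right)} = \frac{1}{22 + \left(-3 + 0\right)} = \frac{1}{22 - 3} = \frac{1}{19} \approx 0.052632$)
$o = \frac{1}{19} \approx 0.052632$
$o n{\left(p{\left(y \right)} \right)} = \frac{1}{19} \cdot 2 = \frac{2}{19}$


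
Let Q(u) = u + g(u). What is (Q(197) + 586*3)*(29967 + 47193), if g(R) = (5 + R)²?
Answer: 3299284440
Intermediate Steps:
Q(u) = u + (5 + u)²
(Q(197) + 586*3)*(29967 + 47193) = ((197 + (5 + 197)²) + 586*3)*(29967 + 47193) = ((197 + 202²) + 1758)*77160 = ((197 + 40804) + 1758)*77160 = (41001 + 1758)*77160 = 42759*77160 = 3299284440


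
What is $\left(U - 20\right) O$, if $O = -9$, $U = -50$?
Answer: $630$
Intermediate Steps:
$\left(U - 20\right) O = \left(-50 - 20\right) \left(-9\right) = \left(-70\right) \left(-9\right) = 630$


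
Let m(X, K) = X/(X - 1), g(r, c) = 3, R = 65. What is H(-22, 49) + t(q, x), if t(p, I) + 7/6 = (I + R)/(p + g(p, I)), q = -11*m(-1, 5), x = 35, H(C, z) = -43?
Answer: -505/6 ≈ -84.167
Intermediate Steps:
m(X, K) = X/(-1 + X)
q = -11/2 (q = -(-11)/(-1 - 1) = -(-11)/(-2) = -(-11)*(-1)/2 = -11*1/2 = -11/2 ≈ -5.5000)
t(p, I) = -7/6 + (65 + I)/(3 + p) (t(p, I) = -7/6 + (I + 65)/(p + 3) = -7/6 + (65 + I)/(3 + p))
H(-22, 49) + t(q, x) = -43 + (369 - 7*(-11/2) + 6*35)/(6*(3 - 11/2)) = -43 + (369 + 77/2 + 210)/(6*(-5/2)) = -43 + (1/6)*(-2/5)*(1235/2) = -43 - 247/6 = -505/6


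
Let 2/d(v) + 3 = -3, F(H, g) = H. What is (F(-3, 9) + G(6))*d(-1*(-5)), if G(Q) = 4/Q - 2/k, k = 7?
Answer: 55/63 ≈ 0.87302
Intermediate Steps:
G(Q) = -2/7 + 4/Q (G(Q) = 4/Q - 2/7 = -2/7 + 4/Q)
d(v) = -1/3 (d(v) = 2/(-3 - 3) = 2/(-6) = 2*(-1/6) = -1/3)
(F(-3, 9) + G(6))*d(-1*(-5)) = (-3 + (-2/7 + 4/6))*(-1/3) = (-3 + (-2/7 + 4*(1/6)))*(-1/3) = (-3 + (-2/7 + 2/3))*(-1/3) = (-3 + 8/21)*(-1/3) = -55/21*(-1/3) = 55/63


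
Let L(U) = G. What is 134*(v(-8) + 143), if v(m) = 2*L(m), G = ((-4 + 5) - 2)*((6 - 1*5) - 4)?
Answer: 19966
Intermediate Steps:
G = 3 (G = (1 - 2)*((6 - 5) - 4) = -(1 - 4) = -1*(-3) = 3)
L(U) = 3
v(m) = 6 (v(m) = 2*3 = 6)
134*(v(-8) + 143) = 134*(6 + 143) = 134*149 = 19966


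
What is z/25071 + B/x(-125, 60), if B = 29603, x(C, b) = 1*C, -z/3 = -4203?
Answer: -246866896/1044625 ≈ -236.32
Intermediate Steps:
z = 12609 (z = -3*(-4203) = 12609)
x(C, b) = C
z/25071 + B/x(-125, 60) = 12609/25071 + 29603/(-125) = 12609*(1/25071) + 29603*(-1/125) = 4203/8357 - 29603/125 = -246866896/1044625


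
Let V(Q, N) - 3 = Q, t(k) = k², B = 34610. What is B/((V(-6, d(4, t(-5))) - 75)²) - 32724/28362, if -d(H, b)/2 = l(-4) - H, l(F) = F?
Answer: 65209667/14379534 ≈ 4.5349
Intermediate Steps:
d(H, b) = 8 + 2*H (d(H, b) = -2*(-4 - H) = 8 + 2*H)
V(Q, N) = 3 + Q
B/((V(-6, d(4, t(-5))) - 75)²) - 32724/28362 = 34610/(((3 - 6) - 75)²) - 32724/28362 = 34610/((-3 - 75)²) - 32724*1/28362 = 34610/((-78)²) - 5454/4727 = 34610/6084 - 5454/4727 = 34610*(1/6084) - 5454/4727 = 17305/3042 - 5454/4727 = 65209667/14379534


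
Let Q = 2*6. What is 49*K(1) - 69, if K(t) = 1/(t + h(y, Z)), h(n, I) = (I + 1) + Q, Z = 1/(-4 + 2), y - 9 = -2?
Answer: -1765/27 ≈ -65.370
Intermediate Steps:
Q = 12
y = 7 (y = 9 - 2 = 7)
Z = -1/2 (Z = 1/(-2) = -1/2 ≈ -0.50000)
h(n, I) = 13 + I (h(n, I) = (I + 1) + 12 = (1 + I) + 12 = 13 + I)
K(t) = 1/(25/2 + t) (K(t) = 1/(t + (13 - 1/2)) = 1/(t + 25/2) = 1/(25/2 + t))
49*K(1) - 69 = 49*(2/(25 + 2*1)) - 69 = 49*(2/(25 + 2)) - 69 = 49*(2/27) - 69 = 98/27 - 69 = -1765/27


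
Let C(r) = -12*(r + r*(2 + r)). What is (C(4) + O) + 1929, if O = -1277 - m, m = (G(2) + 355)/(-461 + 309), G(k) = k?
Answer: 48389/152 ≈ 318.35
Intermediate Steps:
m = -357/152 (m = (2 + 355)/(-461 + 309) = 357/(-152) = 357*(-1/152) = -357/152 ≈ -2.3487)
C(r) = -12*r - 12*r*(2 + r)
O = -193747/152 (O = -1277 - 1*(-357/152) = -1277 + 357/152 = -193747/152 ≈ -1274.7)
(C(4) + O) + 1929 = (-12*4*(3 + 4) - 193747/152) + 1929 = (-12*4*7 - 193747/152) + 1929 = (-336 - 193747/152) + 1929 = -244819/152 + 1929 = 48389/152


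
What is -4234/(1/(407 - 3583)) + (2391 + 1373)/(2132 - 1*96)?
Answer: 6844617597/509 ≈ 1.3447e+7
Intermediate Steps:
-4234/(1/(407 - 3583)) + (2391 + 1373)/(2132 - 1*96) = -4234/(1/(-3176)) + 3764/(2132 - 96) = -4234/(-1/3176) + 3764/2036 = -4234*(-3176) + 3764*(1/2036) = 13447184 + 941/509 = 6844617597/509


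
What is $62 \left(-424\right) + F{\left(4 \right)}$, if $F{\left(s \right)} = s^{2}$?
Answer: $-26272$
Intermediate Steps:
$62 \left(-424\right) + F{\left(4 \right)} = 62 \left(-424\right) + 4^{2} = -26288 + 16 = -26272$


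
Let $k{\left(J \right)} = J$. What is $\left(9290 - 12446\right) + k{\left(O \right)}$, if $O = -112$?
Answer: $-3268$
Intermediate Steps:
$\left(9290 - 12446\right) + k{\left(O \right)} = \left(9290 - 12446\right) - 112 = -3156 - 112 = -3268$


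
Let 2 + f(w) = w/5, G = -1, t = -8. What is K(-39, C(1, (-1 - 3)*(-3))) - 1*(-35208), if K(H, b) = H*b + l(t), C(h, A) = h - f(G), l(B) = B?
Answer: 175376/5 ≈ 35075.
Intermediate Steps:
f(w) = -2 + w/5
C(h, A) = 11/5 + h (C(h, A) = h - (-2 + (1/5)*(-1)) = h - (-2 - 1/5) = h - 1*(-11/5) = h + 11/5 = 11/5 + h)
K(H, b) = -8 + H*b (K(H, b) = H*b - 8 = -8 + H*b)
K(-39, C(1, (-1 - 3)*(-3))) - 1*(-35208) = (-8 - 39*(11/5 + 1)) - 1*(-35208) = (-8 - 39*16/5) + 35208 = (-8 - 624/5) + 35208 = -664/5 + 35208 = 175376/5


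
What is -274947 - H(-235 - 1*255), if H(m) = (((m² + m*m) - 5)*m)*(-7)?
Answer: -1647343797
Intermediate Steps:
H(m) = -7*m*(-5 + 2*m²) (H(m) = (((m² + m²) - 5)*m)*(-7) = ((2*m² - 5)*m)*(-7) = ((-5 + 2*m²)*m)*(-7) = (m*(-5 + 2*m²))*(-7) = -7*m*(-5 + 2*m²))
-274947 - H(-235 - 1*255) = -274947 - (-14*(-235 - 1*255)³ + 35*(-235 - 1*255)) = -274947 - (-14*(-235 - 255)³ + 35*(-235 - 255)) = -274947 - (-14*(-490)³ + 35*(-490)) = -274947 - (-14*(-117649000) - 17150) = -274947 - (1647086000 - 17150) = -274947 - 1*1647068850 = -274947 - 1647068850 = -1647343797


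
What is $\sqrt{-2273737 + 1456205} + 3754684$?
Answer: $3754684 + 2 i \sqrt{204383} \approx 3.7547 \cdot 10^{6} + 904.17 i$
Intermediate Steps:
$\sqrt{-2273737 + 1456205} + 3754684 = \sqrt{-817532} + 3754684 = 2 i \sqrt{204383} + 3754684 = 3754684 + 2 i \sqrt{204383}$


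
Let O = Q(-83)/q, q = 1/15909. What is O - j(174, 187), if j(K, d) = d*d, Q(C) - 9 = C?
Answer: -1212235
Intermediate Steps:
Q(C) = 9 + C
q = 1/15909 ≈ 6.2858e-5
O = -1177266 (O = (9 - 83)/(1/15909) = -74*15909 = -1177266)
j(K, d) = d²
O - j(174, 187) = -1177266 - 1*187² = -1177266 - 1*34969 = -1177266 - 34969 = -1212235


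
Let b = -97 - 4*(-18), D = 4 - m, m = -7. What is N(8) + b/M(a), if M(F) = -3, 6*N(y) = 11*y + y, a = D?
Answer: 73/3 ≈ 24.333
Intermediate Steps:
D = 11 (D = 4 - 1*(-7) = 4 + 7 = 11)
a = 11
N(y) = 2*y (N(y) = (11*y + y)/6 = (12*y)/6 = 2*y)
b = -25 (b = -97 + 72 = -25)
N(8) + b/M(a) = 2*8 - 25/(-3) = 16 - 25*(-⅓) = 16 + 25/3 = 73/3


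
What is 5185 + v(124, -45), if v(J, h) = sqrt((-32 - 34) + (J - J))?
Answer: 5185 + I*sqrt(66) ≈ 5185.0 + 8.124*I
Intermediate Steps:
v(J, h) = I*sqrt(66) (v(J, h) = sqrt(-66 + 0) = sqrt(-66) = I*sqrt(66))
5185 + v(124, -45) = 5185 + I*sqrt(66)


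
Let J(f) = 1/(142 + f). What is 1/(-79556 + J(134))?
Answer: -276/21957455 ≈ -1.2570e-5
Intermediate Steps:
1/(-79556 + J(134)) = 1/(-79556 + 1/(142 + 134)) = 1/(-79556 + 1/276) = 1/(-21957455/276) = -276/21957455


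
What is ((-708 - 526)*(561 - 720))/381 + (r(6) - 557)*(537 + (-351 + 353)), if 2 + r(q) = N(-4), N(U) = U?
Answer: -38473637/127 ≈ -3.0294e+5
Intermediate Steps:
r(q) = -6 (r(q) = -2 - 4 = -6)
((-708 - 526)*(561 - 720))/381 + (r(6) - 557)*(537 + (-351 + 353)) = ((-708 - 526)*(561 - 720))/381 + (-6 - 557)*(537 + (-351 + 353)) = -1234*(-159)*(1/381) - 563*(537 + 2) = 196206*(1/381) - 563*539 = 65402/127 - 303457 = -38473637/127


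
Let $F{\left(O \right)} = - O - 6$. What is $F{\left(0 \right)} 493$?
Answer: $-2958$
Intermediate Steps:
$F{\left(O \right)} = -6 - O$ ($F{\left(O \right)} = - O - 6 = -6 - O$)
$F{\left(0 \right)} 493 = \left(-6 - 0\right) 493 = \left(-6 + 0\right) 493 = \left(-6\right) 493 = -2958$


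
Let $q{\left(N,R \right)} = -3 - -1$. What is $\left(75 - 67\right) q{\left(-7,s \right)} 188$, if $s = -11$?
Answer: $-3008$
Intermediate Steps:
$q{\left(N,R \right)} = -2$ ($q{\left(N,R \right)} = -3 + 1 = -2$)
$\left(75 - 67\right) q{\left(-7,s \right)} 188 = \left(75 - 67\right) \left(-2\right) 188 = 8 \left(-2\right) 188 = \left(-16\right) 188 = -3008$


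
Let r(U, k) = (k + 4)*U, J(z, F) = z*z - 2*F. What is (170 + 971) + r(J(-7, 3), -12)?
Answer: 797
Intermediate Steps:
J(z, F) = z**2 - 2*F
r(U, k) = U*(4 + k) (r(U, k) = (4 + k)*U = U*(4 + k))
(170 + 971) + r(J(-7, 3), -12) = (170 + 971) + ((-7)**2 - 2*3)*(4 - 12) = 1141 + (49 - 6)*(-8) = 1141 + 43*(-8) = 1141 - 344 = 797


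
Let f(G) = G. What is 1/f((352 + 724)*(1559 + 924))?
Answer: 1/2671708 ≈ 3.7429e-7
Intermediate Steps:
1/f((352 + 724)*(1559 + 924)) = 1/((352 + 724)*(1559 + 924)) = 1/(1076*2483) = 1/2671708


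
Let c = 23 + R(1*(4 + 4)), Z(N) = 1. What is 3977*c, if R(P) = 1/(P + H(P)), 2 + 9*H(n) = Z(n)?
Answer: 6530234/71 ≈ 91975.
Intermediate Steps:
H(n) = -1/9 (H(n) = -2/9 + (1/9)*1 = -2/9 + 1/9 = -1/9)
R(P) = 1/(-1/9 + P) (R(P) = 1/(P - 1/9) = 1/(-1/9 + P))
c = 1642/71 (c = 23 + 9/(-1 + 9*(1*(4 + 4))) = 23 + 9/(-1 + 9*(1*8)) = 23 + 9/(-1 + 9*8) = 23 + 9/(-1 + 72) = 23 + 9/71 = 1642/71 ≈ 23.127)
3977*c = 3977*(1642/71) = 6530234/71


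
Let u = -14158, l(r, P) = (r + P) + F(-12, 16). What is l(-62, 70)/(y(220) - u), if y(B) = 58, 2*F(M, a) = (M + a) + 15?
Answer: 35/28432 ≈ 0.0012310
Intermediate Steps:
F(M, a) = 15/2 + M/2 + a/2 (F(M, a) = ((M + a) + 15)/2 = (15 + M + a)/2 = 15/2 + M/2 + a/2)
l(r, P) = 19/2 + P + r (l(r, P) = (r + P) + (15/2 + (½)*(-12) + (½)*16) = (P + r) + (15/2 - 6 + 8) = (P + r) + 19/2 = 19/2 + P + r)
l(-62, 70)/(y(220) - u) = (19/2 + 70 - 62)/(58 - 1*(-14158)) = 35/(2*(58 + 14158)) = (35/2)/14216 = (35/2)*(1/14216) = 35/28432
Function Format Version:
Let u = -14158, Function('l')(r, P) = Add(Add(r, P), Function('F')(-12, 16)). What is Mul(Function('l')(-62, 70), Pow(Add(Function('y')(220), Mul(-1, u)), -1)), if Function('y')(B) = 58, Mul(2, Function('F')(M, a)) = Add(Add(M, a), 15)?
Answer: Rational(35, 28432) ≈ 0.0012310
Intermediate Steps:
Function('F')(M, a) = Add(Rational(15, 2), Mul(Rational(1, 2), M), Mul(Rational(1, 2), a)) (Function('F')(M, a) = Mul(Rational(1, 2), Add(Add(M, a), 15)) = Mul(Rational(1, 2), Add(15, M, a)) = Add(Rational(15, 2), Mul(Rational(1, 2), M), Mul(Rational(1, 2), a)))
Function('l')(r, P) = Add(Rational(19, 2), P, r) (Function('l')(r, P) = Add(Add(r, P), Add(Rational(15, 2), Mul(Rational(1, 2), -12), Mul(Rational(1, 2), 16))) = Add(Add(P, r), Add(Rational(15, 2), -6, 8)) = Add(Add(P, r), Rational(19, 2)) = Add(Rational(19, 2), P, r))
Mul(Function('l')(-62, 70), Pow(Add(Function('y')(220), Mul(-1, u)), -1)) = Mul(Add(Rational(19, 2), 70, -62), Pow(Add(58, Mul(-1, -14158)), -1)) = Mul(Rational(35, 2), Pow(Add(58, 14158), -1)) = Mul(Rational(35, 2), Pow(14216, -1)) = Mul(Rational(35, 2), Rational(1, 14216)) = Rational(35, 28432)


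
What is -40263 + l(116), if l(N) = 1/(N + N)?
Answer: -9341015/232 ≈ -40263.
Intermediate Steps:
l(N) = 1/(2*N)
-40263 + l(116) = -40263 + (½)/116 = -40263 + (½)*(1/116) = -40263 + 1/232 = -9341015/232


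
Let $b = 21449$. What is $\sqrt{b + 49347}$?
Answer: $2 \sqrt{17699} \approx 266.08$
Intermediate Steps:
$\sqrt{b + 49347} = \sqrt{21449 + 49347} = \sqrt{70796} = 2 \sqrt{17699}$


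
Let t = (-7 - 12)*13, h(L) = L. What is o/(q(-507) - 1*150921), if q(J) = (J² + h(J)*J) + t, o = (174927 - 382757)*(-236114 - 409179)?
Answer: 13411124419/36293 ≈ 3.6952e+5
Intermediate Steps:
o = 134111244190 (o = -207830*(-645293) = 134111244190)
t = -247 (t = -19*13 = -247)
q(J) = -247 + 2*J² (q(J) = (J² + J*J) - 247 = (J² + J²) - 247 = 2*J² - 247 = -247 + 2*J²)
o/(q(-507) - 1*150921) = 134111244190/((-247 + 2*(-507)²) - 1*150921) = 134111244190/((-247 + 2*257049) - 150921) = 134111244190/((-247 + 514098) - 150921) = 134111244190/(513851 - 150921) = 134111244190/362930 = 134111244190*(1/362930) = 13411124419/36293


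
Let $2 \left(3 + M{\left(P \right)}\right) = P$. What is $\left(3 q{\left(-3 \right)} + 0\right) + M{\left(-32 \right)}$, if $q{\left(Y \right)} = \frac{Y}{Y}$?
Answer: $-16$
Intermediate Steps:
$q{\left(Y \right)} = 1$
$M{\left(P \right)} = -3 + \frac{P}{2}$
$\left(3 q{\left(-3 \right)} + 0\right) + M{\left(-32 \right)} = \left(3 \cdot 1 + 0\right) + \left(-3 + \frac{1}{2} \left(-32\right)\right) = \left(3 + 0\right) - 19 = 3 - 19 = -16$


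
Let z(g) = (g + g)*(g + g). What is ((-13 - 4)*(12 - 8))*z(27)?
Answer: -198288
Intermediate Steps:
z(g) = 4*g² (z(g) = (2*g)*(2*g) = 4*g²)
((-13 - 4)*(12 - 8))*z(27) = ((-13 - 4)*(12 - 8))*(4*27²) = (-17*4)*(4*729) = -68*2916 = -198288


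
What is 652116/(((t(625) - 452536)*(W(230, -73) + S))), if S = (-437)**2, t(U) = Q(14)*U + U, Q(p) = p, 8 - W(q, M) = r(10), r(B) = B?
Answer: -652116/84629126687 ≈ -7.7056e-6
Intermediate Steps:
W(q, M) = -2 (W(q, M) = 8 - 1*10 = 8 - 10 = -2)
t(U) = 15*U (t(U) = 14*U + U = 15*U)
S = 190969
652116/(((t(625) - 452536)*(W(230, -73) + S))) = 652116/(((15*625 - 452536)*(-2 + 190969))) = 652116/(((9375 - 452536)*190967)) = 652116/((-443161*190967)) = 652116/(-84629126687) = 652116*(-1/84629126687) = -652116/84629126687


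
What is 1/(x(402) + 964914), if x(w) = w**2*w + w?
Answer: 1/65930124 ≈ 1.5168e-8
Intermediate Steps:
x(w) = w + w**3 (x(w) = w**3 + w = w + w**3)
1/(x(402) + 964914) = 1/((402 + 402**3) + 964914) = 1/((402 + 64964808) + 964914) = 1/(64965210 + 964914) = 1/65930124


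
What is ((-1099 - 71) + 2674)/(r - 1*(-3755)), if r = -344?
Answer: 1504/3411 ≈ 0.44093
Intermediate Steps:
((-1099 - 71) + 2674)/(r - 1*(-3755)) = ((-1099 - 71) + 2674)/(-344 - 1*(-3755)) = (-1170 + 2674)/(-344 + 3755) = 1504/3411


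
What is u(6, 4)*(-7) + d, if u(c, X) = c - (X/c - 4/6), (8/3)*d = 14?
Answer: -147/4 ≈ -36.750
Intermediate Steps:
d = 21/4 (d = (3/8)*14 = 21/4 ≈ 5.2500)
u(c, X) = ⅔ + c - X/c (u(c, X) = c - (X/c - 4*⅙) = c - (X/c - ⅔) = c - (-⅔ + X/c) = c + (⅔ - X/c) = ⅔ + c - X/c)
u(6, 4)*(-7) + d = (⅔ + 6 - 1*4/6)*(-7) + 21/4 = (⅔ + 6 - 1*4*⅙)*(-7) + 21/4 = (⅔ + 6 - ⅔)*(-7) + 21/4 = 6*(-7) + 21/4 = -42 + 21/4 = -147/4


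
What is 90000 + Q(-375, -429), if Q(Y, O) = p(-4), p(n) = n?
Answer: 89996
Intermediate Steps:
Q(Y, O) = -4
90000 + Q(-375, -429) = 90000 - 4 = 89996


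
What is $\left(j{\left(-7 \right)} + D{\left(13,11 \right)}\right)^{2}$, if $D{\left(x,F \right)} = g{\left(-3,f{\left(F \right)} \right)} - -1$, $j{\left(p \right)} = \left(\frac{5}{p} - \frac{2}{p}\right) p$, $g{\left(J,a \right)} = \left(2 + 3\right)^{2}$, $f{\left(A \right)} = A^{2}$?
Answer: $841$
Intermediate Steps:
$g{\left(J,a \right)} = 25$ ($g{\left(J,a \right)} = 5^{2} = 25$)
$j{\left(p \right)} = 3$ ($j{\left(p \right)} = \frac{3}{p} p = 3$)
$D{\left(x,F \right)} = 26$ ($D{\left(x,F \right)} = 25 - -1 = 25 + 1 = 26$)
$\left(j{\left(-7 \right)} + D{\left(13,11 \right)}\right)^{2} = \left(3 + 26\right)^{2} = 29^{2} = 841$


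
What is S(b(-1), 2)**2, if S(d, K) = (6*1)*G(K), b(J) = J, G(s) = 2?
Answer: 144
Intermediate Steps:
S(d, K) = 12 (S(d, K) = (6*1)*2 = 6*2 = 12)
S(b(-1), 2)**2 = 12**2 = 144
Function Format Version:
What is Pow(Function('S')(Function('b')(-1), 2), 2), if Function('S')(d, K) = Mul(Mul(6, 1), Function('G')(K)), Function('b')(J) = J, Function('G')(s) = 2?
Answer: 144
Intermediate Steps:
Function('S')(d, K) = 12 (Function('S')(d, K) = Mul(Mul(6, 1), 2) = Mul(6, 2) = 12)
Pow(Function('S')(Function('b')(-1), 2), 2) = Pow(12, 2) = 144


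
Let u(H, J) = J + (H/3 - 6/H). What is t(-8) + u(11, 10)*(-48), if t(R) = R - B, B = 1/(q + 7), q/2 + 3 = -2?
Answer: -21037/33 ≈ -637.48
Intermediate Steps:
q = -10 (q = -6 + 2*(-2) = -6 - 4 = -10)
B = -⅓ (B = 1/(-10 + 7) = 1/(-3) = -⅓ ≈ -0.33333)
u(H, J) = J - 6/H + H/3 (u(H, J) = J + (H*(⅓) - 6/H) = J + (H/3 - 6/H) = J + (-6/H + H/3) = J - 6/H + H/3)
t(R) = ⅓ + R (t(R) = R - 1*(-⅓) = R + ⅓ = ⅓ + R)
t(-8) + u(11, 10)*(-48) = (⅓ - 8) + (10 - 6/11 + (⅓)*11)*(-48) = -23/3 + (10 - 6*1/11 + 11/3)*(-48) = -23/3 + (10 - 6/11 + 11/3)*(-48) = -23/3 + (433/33)*(-48) = -23/3 - 6928/11 = -21037/33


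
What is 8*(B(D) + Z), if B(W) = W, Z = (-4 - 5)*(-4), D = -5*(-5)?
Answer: 488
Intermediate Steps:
D = 25
Z = 36 (Z = -9*(-4) = 36)
8*(B(D) + Z) = 8*(25 + 36) = 8*61 = 488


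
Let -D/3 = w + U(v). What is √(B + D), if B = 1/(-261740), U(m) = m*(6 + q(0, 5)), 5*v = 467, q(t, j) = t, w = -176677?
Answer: √9049024252658185/130870 ≈ 726.88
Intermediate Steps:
v = 467/5 (v = (⅕)*467 = 467/5 ≈ 93.400)
U(m) = 6*m (U(m) = m*(6 + 0) = m*6 = 6*m)
D = 2641749/5 (D = -3*(-176677 + 6*(467/5)) = -3*(-176677 + 2802/5) = -3*(-880583/5) = 2641749/5 ≈ 5.2835e+5)
B = -1/261740 ≈ -3.8206e-6
√(B + D) = √(-1/261740 + 2641749/5) = √(138290276651/261740) = √9049024252658185/130870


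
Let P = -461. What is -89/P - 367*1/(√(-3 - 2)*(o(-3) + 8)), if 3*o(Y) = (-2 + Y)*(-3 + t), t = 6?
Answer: 89/461 + 367*I*√5/15 ≈ 0.19306 + 54.709*I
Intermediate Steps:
o(Y) = -2 + Y (o(Y) = ((-2 + Y)*(-3 + 6))/3 = ((-2 + Y)*3)/3 = (-6 + 3*Y)/3 = -2 + Y)
-89/P - 367*1/(√(-3 - 2)*(o(-3) + 8)) = -89/(-461) - 367*1/(√(-3 - 2)*((-2 - 3) + 8)) = -89*(-1/461) - 367*(-I*√5/(5*(-5 + 8))) = 89/461 - 367*(-I*√5/15) = 89/461 - (-367)*I*√5/15 = 89/461 + 367*I*√5/15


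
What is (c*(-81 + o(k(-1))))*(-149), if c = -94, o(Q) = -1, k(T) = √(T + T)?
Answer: -1148492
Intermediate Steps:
k(T) = √2*√T (k(T) = √(2*T) = √2*√T)
(c*(-81 + o(k(-1))))*(-149) = -94*(-81 - 1)*(-149) = -94*(-82)*(-149) = 7708*(-149) = -1148492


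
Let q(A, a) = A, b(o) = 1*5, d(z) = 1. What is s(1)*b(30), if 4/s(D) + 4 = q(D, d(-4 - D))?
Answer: -20/3 ≈ -6.6667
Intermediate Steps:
b(o) = 5
s(D) = 4/(-4 + D)
s(1)*b(30) = (4/(-4 + 1))*5 = (4/(-3))*5 = (4*(-1/3))*5 = -4/3*5 = -20/3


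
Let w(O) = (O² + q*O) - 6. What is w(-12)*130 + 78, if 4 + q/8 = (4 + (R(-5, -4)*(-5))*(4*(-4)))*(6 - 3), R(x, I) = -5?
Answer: 14894178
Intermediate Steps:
q = -9536 (q = -32 + 8*((4 + (-5*(-5))*(4*(-4)))*(6 - 3)) = -32 + 8*((4 + 25*(-16))*3) = -32 + 8*((4 - 400)*3) = -32 + 8*(-396*3) = -32 + 8*(-1188) = -32 - 9504 = -9536)
w(O) = -6 + O² - 9536*O (w(O) = (O² - 9536*O) - 6 = -6 + O² - 9536*O)
w(-12)*130 + 78 = (-6 + (-12)² - 9536*(-12))*130 + 78 = (-6 + 144 + 114432)*130 + 78 = 114570*130 + 78 = 14894100 + 78 = 14894178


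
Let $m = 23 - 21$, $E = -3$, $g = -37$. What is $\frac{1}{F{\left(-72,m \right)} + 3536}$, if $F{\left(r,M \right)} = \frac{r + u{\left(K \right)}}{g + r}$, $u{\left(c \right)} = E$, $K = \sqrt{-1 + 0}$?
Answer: $\frac{109}{385499} \approx 0.00028275$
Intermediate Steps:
$K = i$ ($K = \sqrt{-1} = i \approx 1.0 i$)
$u{\left(c \right)} = -3$
$m = 2$
$F{\left(r,M \right)} = \frac{-3 + r}{-37 + r}$ ($F{\left(r,M \right)} = \frac{r - 3}{-37 + r} = \frac{-3 + r}{-37 + r}$)
$\frac{1}{F{\left(-72,m \right)} + 3536} = \frac{1}{\frac{-3 - 72}{-37 - 72} + 3536} = \frac{1}{\frac{1}{-109} \left(-75\right) + 3536} = \frac{1}{\left(- \frac{1}{109}\right) \left(-75\right) + 3536} = \frac{1}{\frac{75}{109} + 3536} = \frac{1}{\frac{385499}{109}} = \frac{109}{385499}$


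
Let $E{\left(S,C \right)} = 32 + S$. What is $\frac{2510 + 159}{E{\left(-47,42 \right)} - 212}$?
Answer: $- \frac{2669}{227} \approx -11.758$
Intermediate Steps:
$\frac{2510 + 159}{E{\left(-47,42 \right)} - 212} = \frac{2510 + 159}{\left(32 - 47\right) - 212} = \frac{2669}{-15 - 212} = \frac{2669}{-227} = 2669 \left(- \frac{1}{227}\right) = - \frac{2669}{227}$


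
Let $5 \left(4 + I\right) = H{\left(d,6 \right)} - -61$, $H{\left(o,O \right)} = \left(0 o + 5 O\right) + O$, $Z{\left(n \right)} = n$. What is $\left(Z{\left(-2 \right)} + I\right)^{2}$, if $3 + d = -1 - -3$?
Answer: $\frac{4489}{25} \approx 179.56$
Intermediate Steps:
$d = -1$ ($d = -3 - -2 = -3 + \left(-1 + 3\right) = -3 + 2 = -1$)
$H{\left(o,O \right)} = 6 O$ ($H{\left(o,O \right)} = \left(0 + 5 O\right) + O = 5 O + O = 6 O$)
$I = \frac{77}{5}$ ($I = -4 + \frac{6 \cdot 6 - -61}{5} = -4 + \frac{36 + 61}{5} = -4 + \frac{1}{5} \cdot 97 = -4 + \frac{97}{5} = \frac{77}{5} \approx 15.4$)
$\left(Z{\left(-2 \right)} + I\right)^{2} = \left(-2 + \frac{77}{5}\right)^{2} = \left(\frac{67}{5}\right)^{2} = \frac{4489}{25}$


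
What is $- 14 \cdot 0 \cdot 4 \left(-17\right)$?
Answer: $0$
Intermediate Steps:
$- 14 \cdot 0 \cdot 4 \left(-17\right) = \left(-14\right) 0 \left(-17\right) = 0 \left(-17\right) = 0$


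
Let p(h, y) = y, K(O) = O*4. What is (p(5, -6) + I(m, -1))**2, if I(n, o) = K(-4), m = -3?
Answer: 484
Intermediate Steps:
K(O) = 4*O
I(n, o) = -16 (I(n, o) = 4*(-4) = -16)
(p(5, -6) + I(m, -1))**2 = (-6 - 16)**2 = (-22)**2 = 484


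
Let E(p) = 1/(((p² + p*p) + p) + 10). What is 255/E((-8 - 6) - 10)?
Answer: 290190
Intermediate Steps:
E(p) = 1/(10 + p + 2*p²) (E(p) = 1/(((p² + p²) + p) + 10) = 1/((2*p² + p) + 10) = 1/((p + 2*p²) + 10) = 1/(10 + p + 2*p²))
255/E((-8 - 6) - 10) = 255/(1/(10 + ((-8 - 6) - 10) + 2*((-8 - 6) - 10)²)) = 255/(1/(10 + (-14 - 10) + 2*(-14 - 10)²)) = 255/(1/(10 - 24 + 2*(-24)²)) = 255/(1/(10 - 24 + 2*576)) = 255/(1/(10 - 24 + 1152)) = 255/(1/1138) = 255*1138 = 290190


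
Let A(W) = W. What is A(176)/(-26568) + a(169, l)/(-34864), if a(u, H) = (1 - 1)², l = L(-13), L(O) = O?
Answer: -22/3321 ≈ -0.0066245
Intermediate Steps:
l = -13
a(u, H) = 0 (a(u, H) = 0² = 0)
A(176)/(-26568) + a(169, l)/(-34864) = 176/(-26568) + 0/(-34864) = 176*(-1/26568) + 0*(-1/34864) = -22/3321 + 0 = -22/3321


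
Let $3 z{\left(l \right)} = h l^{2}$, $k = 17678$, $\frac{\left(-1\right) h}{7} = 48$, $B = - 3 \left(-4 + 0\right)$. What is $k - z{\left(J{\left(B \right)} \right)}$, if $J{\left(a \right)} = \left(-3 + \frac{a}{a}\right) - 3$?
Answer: $20478$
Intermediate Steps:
$B = 12$ ($B = \left(-3\right) \left(-4\right) = 12$)
$h = -336$ ($h = \left(-7\right) 48 = -336$)
$J{\left(a \right)} = -5$ ($J{\left(a \right)} = \left(-3 + 1\right) - 3 = -2 - 3 = -5$)
$z{\left(l \right)} = - 112 l^{2}$ ($z{\left(l \right)} = \frac{\left(-336\right) l^{2}}{3} = - 112 l^{2}$)
$k - z{\left(J{\left(B \right)} \right)} = 17678 - - 112 \left(-5\right)^{2} = 17678 - \left(-112\right) 25 = 17678 - -2800 = 17678 + 2800 = 20478$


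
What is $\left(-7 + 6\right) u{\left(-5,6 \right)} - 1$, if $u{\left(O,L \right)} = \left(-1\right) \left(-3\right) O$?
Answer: $14$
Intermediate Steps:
$u{\left(O,L \right)} = 3 O$
$\left(-7 + 6\right) u{\left(-5,6 \right)} - 1 = \left(-7 + 6\right) 3 \left(-5\right) - 1 = \left(-1\right) \left(-15\right) - 1 = 15 - 1 = 14$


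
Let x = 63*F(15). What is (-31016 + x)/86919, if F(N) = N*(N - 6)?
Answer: -22511/86919 ≈ -0.25899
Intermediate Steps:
F(N) = N*(-6 + N)
x = 8505 (x = 63*(15*(-6 + 15)) = 63*(15*9) = 63*135 = 8505)
(-31016 + x)/86919 = (-31016 + 8505)/86919 = -22511*1/86919 = -22511/86919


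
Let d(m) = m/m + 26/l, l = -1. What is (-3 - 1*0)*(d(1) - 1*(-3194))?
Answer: -9507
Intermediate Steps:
d(m) = -25 (d(m) = m/m + 26/(-1) = 1 + 26*(-1) = 1 - 26 = -25)
(-3 - 1*0)*(d(1) - 1*(-3194)) = (-3 - 1*0)*(-25 - 1*(-3194)) = (-3 + 0)*(-25 + 3194) = -3*3169 = -9507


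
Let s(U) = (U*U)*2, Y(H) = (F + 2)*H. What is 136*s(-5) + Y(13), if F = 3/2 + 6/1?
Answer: 13847/2 ≈ 6923.5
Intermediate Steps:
F = 15/2 (F = 3*(1/2) + 6*1 = 3/2 + 6 = 15/2 ≈ 7.5000)
Y(H) = 19*H/2 (Y(H) = (15/2 + 2)*H = 19*H/2)
s(U) = 2*U**2 (s(U) = U**2*2 = 2*U**2)
136*s(-5) + Y(13) = 136*(2*(-5)**2) + (19/2)*13 = 136*(2*25) + 247/2 = 136*50 + 247/2 = 6800 + 247/2 = 13847/2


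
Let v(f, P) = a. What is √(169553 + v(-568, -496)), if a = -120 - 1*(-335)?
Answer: 2*√42442 ≈ 412.03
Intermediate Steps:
a = 215 (a = -120 + 335 = 215)
v(f, P) = 215
√(169553 + v(-568, -496)) = √(169553 + 215) = √169768 = 2*√42442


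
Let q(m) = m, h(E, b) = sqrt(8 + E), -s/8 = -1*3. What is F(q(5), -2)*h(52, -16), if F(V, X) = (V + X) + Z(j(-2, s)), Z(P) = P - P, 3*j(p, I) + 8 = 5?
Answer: 6*sqrt(15) ≈ 23.238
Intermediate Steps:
s = 24 (s = -(-8)*3 = -8*(-3) = 24)
j(p, I) = -1 (j(p, I) = -8/3 + (1/3)*5 = -8/3 + 5/3 = -1)
Z(P) = 0
F(V, X) = V + X (F(V, X) = (V + X) + 0 = V + X)
F(q(5), -2)*h(52, -16) = (5 - 2)*sqrt(8 + 52) = 3*sqrt(60) = 3*(2*sqrt(15)) = 6*sqrt(15)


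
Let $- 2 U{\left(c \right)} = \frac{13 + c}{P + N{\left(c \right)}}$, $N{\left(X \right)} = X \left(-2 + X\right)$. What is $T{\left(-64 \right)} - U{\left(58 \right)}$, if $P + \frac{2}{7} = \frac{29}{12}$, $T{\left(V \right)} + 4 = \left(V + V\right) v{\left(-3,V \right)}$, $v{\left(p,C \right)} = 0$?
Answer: $- \frac{1089062}{273011} \approx -3.9891$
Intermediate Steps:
$T{\left(V \right)} = -4$ ($T{\left(V \right)} = -4 + \left(V + V\right) 0 = -4 + 2 V 0 = -4 + 0 = -4$)
$P = \frac{179}{84}$ ($P = - \frac{2}{7} + \frac{29}{12} = \frac{179}{84} \approx 2.131$)
$U{\left(c \right)} = - \frac{13 + c}{2 \left(\frac{179}{84} + c \left(-2 + c\right)\right)}$ ($U{\left(c \right)} = - \frac{\left(13 + c\right) \frac{1}{\frac{179}{84} + c \left(-2 + c\right)}}{2} = - \frac{\frac{1}{\frac{179}{84} + c \left(-2 + c\right)} \left(13 + c\right)}{2} = - \frac{13 + c}{2 \left(\frac{179}{84} + c \left(-2 + c\right)\right)}$)
$T{\left(-64 \right)} - U{\left(58 \right)} = -4 - \frac{42 \left(-13 - 58\right)}{179 + 84 \cdot 58 \left(-2 + 58\right)} = -4 - \frac{42 \left(-13 - 58\right)}{179 + 84 \cdot 58 \cdot 56} = -4 - 42 \frac{1}{179 + 272832} \left(-71\right) = -4 - 42 \cdot \frac{1}{273011} \left(-71\right) = -4 - - \frac{2982}{273011} = -4 + \frac{2982}{273011} = - \frac{1089062}{273011}$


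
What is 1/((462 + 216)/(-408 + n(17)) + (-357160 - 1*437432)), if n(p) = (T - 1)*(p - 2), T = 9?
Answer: -48/38140529 ≈ -1.2585e-6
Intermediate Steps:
n(p) = -16 + 8*p (n(p) = (9 - 1)*(p - 2) = 8*(-2 + p) = -16 + 8*p)
1/((462 + 216)/(-408 + n(17)) + (-357160 - 1*437432)) = 1/((462 + 216)/(-408 + (-16 + 8*17)) + (-357160 - 1*437432)) = 1/(678/(-408 + (-16 + 136)) + (-357160 - 437432)) = 1/(678/(-408 + 120) - 794592) = 1/(678/(-288) - 794592) = 1/(-1/288*678 - 794592) = 1/(-113/48 - 794592) = 1/(-38140529/48) = -48/38140529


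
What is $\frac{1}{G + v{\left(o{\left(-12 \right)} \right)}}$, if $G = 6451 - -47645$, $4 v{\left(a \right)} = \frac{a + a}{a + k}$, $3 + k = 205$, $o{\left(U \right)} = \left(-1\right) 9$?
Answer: $\frac{386}{20881047} \approx 1.8486 \cdot 10^{-5}$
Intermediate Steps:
$o{\left(U \right)} = -9$
$k = 202$ ($k = -3 + 205 = 202$)
$v{\left(a \right)} = \frac{a}{2 \left(202 + a\right)}$ ($v{\left(a \right)} = \frac{\left(a + a\right) \frac{1}{a + 202}}{4} = \frac{2 a \frac{1}{202 + a}}{4} = \frac{a}{2 \left(202 + a\right)}$)
$G = 54096$ ($G = 6451 + 47645 = 54096$)
$\frac{1}{G + v{\left(o{\left(-12 \right)} \right)}} = \frac{1}{54096 + \frac{1}{2} \left(-9\right) \frac{1}{202 - 9}} = \frac{1}{54096 + \frac{1}{2} \left(-9\right) \frac{1}{193}} = \frac{1}{54096 - \frac{9}{386}} = \frac{1}{\frac{20881047}{386}} = \frac{386}{20881047}$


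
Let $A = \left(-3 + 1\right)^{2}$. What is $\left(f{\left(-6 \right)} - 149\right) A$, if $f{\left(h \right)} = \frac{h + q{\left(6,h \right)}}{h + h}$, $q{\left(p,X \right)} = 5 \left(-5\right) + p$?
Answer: $- \frac{1763}{3} \approx -587.67$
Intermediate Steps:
$q{\left(p,X \right)} = -25 + p$
$A = 4$ ($A = \left(-2\right)^{2} = 4$)
$f{\left(h \right)} = \frac{-19 + h}{2 h}$ ($f{\left(h \right)} = \frac{h + \left(-25 + 6\right)}{h + h} = \frac{h - 19}{2 h} = \left(-19 + h\right) \frac{1}{2 h} = \frac{-19 + h}{2 h}$)
$\left(f{\left(-6 \right)} - 149\right) A = \left(\frac{-19 - 6}{2 \left(-6\right)} - 149\right) 4 = \left(\frac{1}{2} \left(- \frac{1}{6}\right) \left(-25\right) - 149\right) 4 = \left(\frac{25}{12} - 149\right) 4 = \left(- \frac{1763}{12}\right) 4 = - \frac{1763}{3}$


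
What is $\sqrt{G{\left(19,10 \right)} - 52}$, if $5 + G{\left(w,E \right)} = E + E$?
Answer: $i \sqrt{37} \approx 6.0828 i$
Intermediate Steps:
$G{\left(w,E \right)} = -5 + 2 E$ ($G{\left(w,E \right)} = -5 + \left(E + E\right) = -5 + 2 E$)
$\sqrt{G{\left(19,10 \right)} - 52} = \sqrt{\left(-5 + 2 \cdot 10\right) - 52} = \sqrt{\left(-5 + 20\right) - 52} = \sqrt{15 - 52} = \sqrt{-37} = i \sqrt{37}$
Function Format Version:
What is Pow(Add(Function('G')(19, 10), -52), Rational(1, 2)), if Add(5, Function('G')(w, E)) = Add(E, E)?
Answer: Mul(I, Pow(37, Rational(1, 2))) ≈ Mul(6.0828, I)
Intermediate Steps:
Function('G')(w, E) = Add(-5, Mul(2, E)) (Function('G')(w, E) = Add(-5, Add(E, E)) = Add(-5, Mul(2, E)))
Pow(Add(Function('G')(19, 10), -52), Rational(1, 2)) = Pow(Add(Add(-5, Mul(2, 10)), -52), Rational(1, 2)) = Pow(Add(Add(-5, 20), -52), Rational(1, 2)) = Pow(Add(15, -52), Rational(1, 2)) = Pow(-37, Rational(1, 2)) = Mul(I, Pow(37, Rational(1, 2)))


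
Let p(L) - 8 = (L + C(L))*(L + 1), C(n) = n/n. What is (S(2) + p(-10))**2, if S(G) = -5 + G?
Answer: 7396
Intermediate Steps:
C(n) = 1
p(L) = 8 + (1 + L)**2 (p(L) = 8 + (L + 1)*(L + 1) = 8 + (1 + L)*(1 + L) = 8 + (1 + L)**2)
(S(2) + p(-10))**2 = ((-5 + 2) + (9 + (-10)**2 + 2*(-10)))**2 = (-3 + (9 + 100 - 20))**2 = (-3 + 89)**2 = 86**2 = 7396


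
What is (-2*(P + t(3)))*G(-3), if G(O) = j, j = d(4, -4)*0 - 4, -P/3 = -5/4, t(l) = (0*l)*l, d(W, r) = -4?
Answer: 30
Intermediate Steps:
t(l) = 0 (t(l) = 0*l = 0)
P = 15/4 (P = -(-15)/4 = -3*(-5/4) = 15/4 ≈ 3.7500)
j = -4 (j = -4*0 - 4 = 0 - 4 = -4)
G(O) = -4
(-2*(P + t(3)))*G(-3) = -2*(15/4 + 0)*(-4) = -2*15/4*(-4) = -15/2*(-4) = 30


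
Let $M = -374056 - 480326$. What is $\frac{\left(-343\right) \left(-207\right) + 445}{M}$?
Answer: $- \frac{35723}{427191} \approx -0.083623$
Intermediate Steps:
$M = -854382$
$\frac{\left(-343\right) \left(-207\right) + 445}{M} = \frac{\left(-343\right) \left(-207\right) + 445}{-854382} = \left(71001 + 445\right) \left(- \frac{1}{854382}\right) = 71446 \left(- \frac{1}{854382}\right) = - \frac{35723}{427191}$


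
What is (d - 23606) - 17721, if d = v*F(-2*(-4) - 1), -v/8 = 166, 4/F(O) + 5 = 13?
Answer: -41991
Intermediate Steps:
F(O) = 1/2 (F(O) = 4/(-5 + 13) = 4/8 = 4*(1/8) = 1/2)
v = -1328 (v = -8*166 = -1328)
d = -664 (d = -1328*1/2 = -664)
(d - 23606) - 17721 = (-664 - 23606) - 17721 = -24270 - 17721 = -41991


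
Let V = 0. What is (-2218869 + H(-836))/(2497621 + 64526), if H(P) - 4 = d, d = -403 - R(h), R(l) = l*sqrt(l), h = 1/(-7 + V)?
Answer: -739756/854049 + I*sqrt(7)/125545203 ≈ -0.86617 + 2.1074e-8*I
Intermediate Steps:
h = -1/7 (h = 1/(-7 + 0) = 1/(-7) = -1/7 ≈ -0.14286)
R(l) = l**(3/2)
d = -403 + I*sqrt(7)/49 (d = -403 - (-1/7)**(3/2) = -403 - (-1)*I*sqrt(7)/49 = -403 + I*sqrt(7)/49 ≈ -403.0 + 0.053995*I)
H(P) = -399 + I*sqrt(7)/49 (H(P) = 4 + (-403 + I*sqrt(7)/49) = -399 + I*sqrt(7)/49)
(-2218869 + H(-836))/(2497621 + 64526) = (-2218869 + (-399 + I*sqrt(7)/49))/(2497621 + 64526) = (-2219268 + I*sqrt(7)/49)/2562147 = (-2219268 + I*sqrt(7)/49)*(1/2562147) = -739756/854049 + I*sqrt(7)/125545203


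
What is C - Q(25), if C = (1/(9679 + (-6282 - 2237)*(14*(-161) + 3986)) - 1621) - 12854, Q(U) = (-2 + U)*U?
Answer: -221915696451/14745229 ≈ -15050.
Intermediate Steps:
Q(U) = U*(-2 + U)
C = -213437189776/14745229 (C = (1/(9679 - 8519*(-2254 + 3986)) - 1621) - 12854 = (1/(9679 - 8519*1732) - 1621) - 12854 = (1/(9679 - 14754908) - 1621) - 12854 = (1/(-14745229) - 1621) - 12854 = (-1/14745229 - 1621) - 12854 = -23902016210/14745229 - 12854 = -213437189776/14745229 ≈ -14475.)
C - Q(25) = -213437189776/14745229 - 25*(-2 + 25) = -213437189776/14745229 - 25*23 = -213437189776/14745229 - 1*575 = -213437189776/14745229 - 575 = -221915696451/14745229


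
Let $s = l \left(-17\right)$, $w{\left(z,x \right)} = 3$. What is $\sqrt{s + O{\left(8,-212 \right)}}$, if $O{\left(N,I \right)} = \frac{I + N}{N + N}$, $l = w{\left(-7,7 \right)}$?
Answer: $\frac{i \sqrt{255}}{2} \approx 7.9844 i$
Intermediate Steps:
$l = 3$
$O{\left(N,I \right)} = \frac{I + N}{2 N}$
$s = -51$ ($s = 3 \left(-17\right) = -51$)
$\sqrt{s + O{\left(8,-212 \right)}} = \sqrt{-51 + \frac{-212 + 8}{2 \cdot 8}} = \sqrt{-51 + \frac{1}{2} \cdot \frac{1}{8} \left(-204\right)} = \sqrt{-51 - \frac{51}{4}} = \sqrt{- \frac{255}{4}} = \frac{i \sqrt{255}}{2}$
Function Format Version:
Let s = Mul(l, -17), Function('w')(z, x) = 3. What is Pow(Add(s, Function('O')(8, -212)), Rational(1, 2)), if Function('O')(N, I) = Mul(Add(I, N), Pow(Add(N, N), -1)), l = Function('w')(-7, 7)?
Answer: Mul(Rational(1, 2), I, Pow(255, Rational(1, 2))) ≈ Mul(7.9844, I)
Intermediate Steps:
l = 3
Function('O')(N, I) = Mul(Rational(1, 2), Pow(N, -1), Add(I, N)) (Function('O')(N, I) = Mul(Add(I, N), Pow(Mul(2, N), -1)) = Mul(Add(I, N), Mul(Rational(1, 2), Pow(N, -1))) = Mul(Rational(1, 2), Pow(N, -1), Add(I, N)))
s = -51 (s = Mul(3, -17) = -51)
Pow(Add(s, Function('O')(8, -212)), Rational(1, 2)) = Pow(Add(-51, Mul(Rational(1, 2), Pow(8, -1), Add(-212, 8))), Rational(1, 2)) = Pow(Add(-51, Mul(Rational(1, 2), Rational(1, 8), -204)), Rational(1, 2)) = Pow(Add(-51, Rational(-51, 4)), Rational(1, 2)) = Pow(Rational(-255, 4), Rational(1, 2)) = Mul(Rational(1, 2), I, Pow(255, Rational(1, 2)))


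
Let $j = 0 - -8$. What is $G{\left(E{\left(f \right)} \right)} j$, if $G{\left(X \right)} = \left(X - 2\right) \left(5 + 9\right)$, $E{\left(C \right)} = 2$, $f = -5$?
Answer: $0$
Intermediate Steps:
$G{\left(X \right)} = -28 + 14 X$ ($G{\left(X \right)} = \left(-2 + X\right) 14 = -28 + 14 X$)
$j = 8$ ($j = 0 + 8 = 8$)
$G{\left(E{\left(f \right)} \right)} j = \left(-28 + 14 \cdot 2\right) 8 = \left(-28 + 28\right) 8 = 0 \cdot 8 = 0$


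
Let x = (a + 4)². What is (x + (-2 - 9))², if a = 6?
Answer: 7921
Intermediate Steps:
x = 100 (x = (6 + 4)² = 10² = 100)
(x + (-2 - 9))² = (100 + (-2 - 9))² = (100 - 11)² = 89² = 7921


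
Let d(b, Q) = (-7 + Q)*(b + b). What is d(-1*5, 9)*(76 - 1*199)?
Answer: 2460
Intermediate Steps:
d(b, Q) = 2*b*(-7 + Q) (d(b, Q) = (-7 + Q)*(2*b) = 2*b*(-7 + Q))
d(-1*5, 9)*(76 - 1*199) = (2*(-1*5)*(-7 + 9))*(76 - 1*199) = (2*(-5)*2)*(76 - 199) = -20*(-123) = 2460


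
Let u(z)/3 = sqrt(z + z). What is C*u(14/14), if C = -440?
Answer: -1320*sqrt(2) ≈ -1866.8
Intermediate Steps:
u(z) = 3*sqrt(2)*sqrt(z) (u(z) = 3*sqrt(z + z) = 3*sqrt(2*z) = 3*(sqrt(2)*sqrt(z)) = 3*sqrt(2)*sqrt(z))
C*u(14/14) = -1320*sqrt(2)*sqrt(14/14) = -1320*sqrt(2)*sqrt(14*(1/14)) = -1320*sqrt(2)*sqrt(1) = -1320*sqrt(2)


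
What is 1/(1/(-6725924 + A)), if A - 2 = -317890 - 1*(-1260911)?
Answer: -5782901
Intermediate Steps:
A = 943023 (A = 2 + (-317890 - 1*(-1260911)) = 2 + (-317890 + 1260911) = 2 + 943021 = 943023)
1/(1/(-6725924 + A)) = 1/(1/(-6725924 + 943023)) = 1/(1/(-5782901)) = 1/(-1/5782901) = -5782901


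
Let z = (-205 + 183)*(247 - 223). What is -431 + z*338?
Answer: -178895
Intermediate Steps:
z = -528 (z = -22*24 = -528)
-431 + z*338 = -431 - 528*338 = -431 - 178464 = -178895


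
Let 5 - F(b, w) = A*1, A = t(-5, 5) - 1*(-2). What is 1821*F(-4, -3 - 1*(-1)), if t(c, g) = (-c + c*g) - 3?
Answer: 47346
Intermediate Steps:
t(c, g) = -3 - c + c*g
A = -21 (A = (-3 - 1*(-5) - 5*5) - 1*(-2) = (-3 + 5 - 25) + 2 = -23 + 2 = -21)
F(b, w) = 26 (F(b, w) = 5 - (-21) = 5 - 1*(-21) = 5 + 21 = 26)
1821*F(-4, -3 - 1*(-1)) = 1821*26 = 47346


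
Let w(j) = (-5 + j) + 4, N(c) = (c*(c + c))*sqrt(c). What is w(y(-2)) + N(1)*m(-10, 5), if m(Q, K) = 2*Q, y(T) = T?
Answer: -43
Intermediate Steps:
N(c) = 2*c**(5/2) (N(c) = (c*(2*c))*sqrt(c) = (2*c**2)*sqrt(c) = 2*c**(5/2))
w(j) = -1 + j
w(y(-2)) + N(1)*m(-10, 5) = (-1 - 2) + (2*1**(5/2))*(2*(-10)) = -3 + (2*1)*(-20) = -3 + 2*(-20) = -3 - 40 = -43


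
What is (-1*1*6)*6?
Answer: -36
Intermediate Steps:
(-1*1*6)*6 = -1*6*6 = -6*6 = -36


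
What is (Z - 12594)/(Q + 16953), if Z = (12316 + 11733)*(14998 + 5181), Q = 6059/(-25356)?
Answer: 12304561320012/429854209 ≈ 28625.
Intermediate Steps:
Q = -6059/25356 (Q = 6059*(-1/25356) = -6059/25356 ≈ -0.23896)
Z = 485284771 (Z = 24049*20179 = 485284771)
(Z - 12594)/(Q + 16953) = (485284771 - 12594)/(-6059/25356 + 16953) = 485272177/(429854209/25356) = 485272177*(25356/429854209) = 12304561320012/429854209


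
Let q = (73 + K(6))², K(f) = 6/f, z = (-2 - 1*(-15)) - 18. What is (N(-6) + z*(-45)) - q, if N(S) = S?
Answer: -5257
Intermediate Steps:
z = -5 (z = (-2 + 15) - 18 = 13 - 18 = -5)
q = 5476 (q = (73 + 6/6)² = (73 + 6*(⅙))² = (73 + 1)² = 74² = 5476)
(N(-6) + z*(-45)) - q = (-6 - 5*(-45)) - 1*5476 = (-6 + 225) - 5476 = 219 - 5476 = -5257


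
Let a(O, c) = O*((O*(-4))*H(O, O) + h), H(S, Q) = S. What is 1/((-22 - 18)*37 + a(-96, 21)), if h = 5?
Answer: 1/3536984 ≈ 2.8273e-7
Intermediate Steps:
a(O, c) = O*(5 - 4*O²) (a(O, c) = O*((O*(-4))*O + 5) = O*((-4*O)*O + 5) = O*(-4*O² + 5) = O*(5 - 4*O²))
1/((-22 - 18)*37 + a(-96, 21)) = 1/((-22 - 18)*37 - 96*(5 - 4*(-96)²)) = 1/(-40*37 - 96*(5 - 4*9216)) = 1/(-1480 - 96*(5 - 36864)) = 1/(-1480 - 96*(-36859)) = 1/(-1480 + 3538464) = 1/3536984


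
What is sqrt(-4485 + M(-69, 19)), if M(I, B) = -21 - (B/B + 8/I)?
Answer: 5*I*sqrt(858291)/69 ≈ 67.133*I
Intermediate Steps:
M(I, B) = -22 - 8/I (M(I, B) = -21 - (1 + 8/I) = -21 + (-1 - 8/I) = -22 - 8/I)
sqrt(-4485 + M(-69, 19)) = sqrt(-4485 + (-22 - 8/(-69))) = sqrt(-4485 + (-22 - 8*(-1/69))) = sqrt(-4485 + (-22 + 8/69)) = sqrt(-4485 - 1510/69) = sqrt(-310975/69) = 5*I*sqrt(858291)/69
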